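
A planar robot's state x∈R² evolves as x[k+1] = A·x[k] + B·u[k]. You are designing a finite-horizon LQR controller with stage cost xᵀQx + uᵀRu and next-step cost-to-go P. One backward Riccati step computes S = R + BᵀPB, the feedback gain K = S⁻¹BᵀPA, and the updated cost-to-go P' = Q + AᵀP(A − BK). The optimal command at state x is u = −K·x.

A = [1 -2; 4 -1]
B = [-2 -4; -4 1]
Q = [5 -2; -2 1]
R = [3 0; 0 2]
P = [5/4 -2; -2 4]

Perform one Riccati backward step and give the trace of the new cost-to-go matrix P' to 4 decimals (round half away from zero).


BᵀP = [5.5000 -12.0000; -7.0000 12.0000]
S = R + BᵀPB = [3 0; 0 2] + [37.0000 -34.0000; -34.0000 40.0000] = [40.0000 -34.0000; -34.0000 42.0000]
BᵀPA = [-42.5000 1.0000; 41.0000 2.0000]
K = S⁻¹·BᵀPA = [-0.7462 0.2099; 0.3721 0.2176]
A−BK = [0.9962 -0.7099; 0.6431 -0.3779]
AᵀP(A−BK) = [2.2796 -0.4981; -0.4981 0.3550]
P' = Q + AᵀP(A−BK) = [7.2796 -2.4981; -2.4981 1.3550]
tr(P') = 8.6345

8.6345


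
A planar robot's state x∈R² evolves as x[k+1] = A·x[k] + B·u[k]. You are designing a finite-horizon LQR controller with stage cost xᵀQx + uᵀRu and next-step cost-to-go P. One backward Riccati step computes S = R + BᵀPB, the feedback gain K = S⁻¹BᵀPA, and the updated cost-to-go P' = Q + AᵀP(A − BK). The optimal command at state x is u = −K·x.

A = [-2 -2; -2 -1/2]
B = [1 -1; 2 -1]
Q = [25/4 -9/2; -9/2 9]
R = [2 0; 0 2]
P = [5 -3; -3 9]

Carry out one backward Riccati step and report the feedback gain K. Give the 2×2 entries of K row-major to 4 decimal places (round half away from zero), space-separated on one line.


-0.4912 0.3772 0.9123 1.2281

BᵀP = [-1.0000 15.0000; -2.0000 -6.0000]
S = R + BᵀPB = [2 0; 0 2] + [29.0000 -14.0000; -14.0000 8.0000] = [31.0000 -14.0000; -14.0000 10.0000]
BᵀPA = [-28.0000 -5.5000; 16.0000 7.0000]
K = S⁻¹·BᵀPA = [-0.4912 0.3772; 0.9123 1.2281]
A−BK = [-0.5965 -1.1491; -0.1053 -0.0263]
AᵀP(A−BK) = [3.6491 4.9123; 4.9123 9.7281]
P' = Q + AᵀP(A−BK) = [9.8991 0.4123; 0.4123 18.7281]
tr(P') = 28.6272


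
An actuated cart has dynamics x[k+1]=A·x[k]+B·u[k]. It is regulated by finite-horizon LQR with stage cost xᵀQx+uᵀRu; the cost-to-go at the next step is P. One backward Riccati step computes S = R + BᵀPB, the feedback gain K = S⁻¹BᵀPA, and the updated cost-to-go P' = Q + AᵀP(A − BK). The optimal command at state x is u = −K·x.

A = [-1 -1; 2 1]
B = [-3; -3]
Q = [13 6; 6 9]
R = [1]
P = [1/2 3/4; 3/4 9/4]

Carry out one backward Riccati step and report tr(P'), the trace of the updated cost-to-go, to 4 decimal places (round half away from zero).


BᵀP = [-3.7500 -9.0000]
S = R + BᵀPB = [1] + [38.2500] = [39.2500]
BᵀPA = [-14.2500 -5.2500]
K = S⁻¹·BᵀPA = [-0.3631 -0.1338]
A−BK = [-2.0892 -1.4013; 0.9108 0.5987]
AᵀP(A−BK) = [1.3264 0.8439; 0.8439 0.5478]
P' = Q + AᵀP(A−BK) = [14.3264 6.8439; 6.8439 9.5478]
tr(P') = 23.8742

23.8742


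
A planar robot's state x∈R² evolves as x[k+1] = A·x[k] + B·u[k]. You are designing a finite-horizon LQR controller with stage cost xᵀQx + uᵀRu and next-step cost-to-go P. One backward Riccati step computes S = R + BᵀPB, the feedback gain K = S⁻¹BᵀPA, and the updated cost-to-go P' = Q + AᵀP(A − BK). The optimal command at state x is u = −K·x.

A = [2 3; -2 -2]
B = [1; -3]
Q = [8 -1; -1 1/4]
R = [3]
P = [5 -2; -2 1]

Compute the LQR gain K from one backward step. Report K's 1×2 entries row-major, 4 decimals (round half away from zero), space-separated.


BᵀP = [11.0000 -5.0000]
S = R + BᵀPB = [3] + [26.0000] = [29.0000]
BᵀPA = [32.0000 43.0000]
K = S⁻¹·BᵀPA = [1.1034 1.4828]
A−BK = [0.8966 1.5172; 1.3103 2.4483]
AᵀP(A−BK) = [4.6897 6.5517; 6.5517 9.2414]
P' = Q + AᵀP(A−BK) = [12.6897 5.5517; 5.5517 9.4914]
tr(P') = 22.1810

1.1034 1.4828


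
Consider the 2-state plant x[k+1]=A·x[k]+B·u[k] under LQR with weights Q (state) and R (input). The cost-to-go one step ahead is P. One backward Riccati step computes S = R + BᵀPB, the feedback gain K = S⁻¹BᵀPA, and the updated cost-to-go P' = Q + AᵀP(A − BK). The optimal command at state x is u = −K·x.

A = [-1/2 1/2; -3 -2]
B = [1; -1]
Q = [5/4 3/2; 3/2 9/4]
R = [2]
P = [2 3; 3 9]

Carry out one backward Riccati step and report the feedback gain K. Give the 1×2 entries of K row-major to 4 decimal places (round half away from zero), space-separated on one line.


2.6429 1.6429

BᵀP = [-1.0000 -6.0000]
S = R + BᵀPB = [2] + [5.0000] = [7.0000]
BᵀPA = [18.5000 11.5000]
K = S⁻¹·BᵀPA = [2.6429 1.6429]
A−BK = [-3.1429 -1.1429; -0.3571 -0.3571]
AᵀP(A−BK) = [41.6071 21.6071; 21.6071 11.6071]
P' = Q + AᵀP(A−BK) = [42.8571 23.1071; 23.1071 13.8571]
tr(P') = 56.7143


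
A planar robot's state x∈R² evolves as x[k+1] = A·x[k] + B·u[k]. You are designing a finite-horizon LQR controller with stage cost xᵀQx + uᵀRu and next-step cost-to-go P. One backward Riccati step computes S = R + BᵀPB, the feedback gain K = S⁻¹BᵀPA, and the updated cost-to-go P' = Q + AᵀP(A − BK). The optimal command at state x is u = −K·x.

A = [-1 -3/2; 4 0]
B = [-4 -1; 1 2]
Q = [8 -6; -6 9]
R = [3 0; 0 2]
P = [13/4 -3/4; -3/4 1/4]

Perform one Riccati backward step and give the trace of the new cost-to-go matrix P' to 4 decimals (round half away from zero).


BᵀP = [-13.7500 3.2500; -4.7500 1.2500]
S = R + BᵀPB = [3 0; 0 2] + [58.2500 20.2500; 20.2500 7.2500] = [61.2500 20.2500; 20.2500 9.2500]
BᵀPA = [26.7500 20.6250; 9.7500 7.1250]
K = S⁻¹·BᵀPA = [0.3195 0.2971; 0.3546 0.1198]
A−BK = [0.6326 -0.1917; 2.9712 -0.5367]
AᵀP(A−BK) = [1.2460 0.2588; 0.2588 0.3307]
P' = Q + AᵀP(A−BK) = [9.2460 -5.7412; -5.7412 9.3307]
tr(P') = 18.5767

18.5767


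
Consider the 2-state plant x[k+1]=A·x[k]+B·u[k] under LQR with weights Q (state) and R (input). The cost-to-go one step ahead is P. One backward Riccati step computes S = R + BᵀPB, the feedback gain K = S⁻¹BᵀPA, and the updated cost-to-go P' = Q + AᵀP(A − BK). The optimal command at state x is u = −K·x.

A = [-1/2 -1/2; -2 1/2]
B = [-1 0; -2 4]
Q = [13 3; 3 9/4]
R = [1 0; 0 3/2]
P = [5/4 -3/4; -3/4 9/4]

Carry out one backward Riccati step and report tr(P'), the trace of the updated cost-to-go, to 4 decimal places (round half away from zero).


BᵀP = [0.2500 -3.7500; -3.0000 9.0000]
S = R + BᵀPB = [1 0; 0 3/2] + [7.2500 -15.0000; -15.0000 36.0000] = [8.2500 -15.0000; -15.0000 37.5000]
BᵀPA = [7.3750 -2.0000; -16.5000 6.0000]
K = S⁻¹·BᵀPA = [0.3444 0.1778; -0.3022 0.2311]
A−BK = [-0.1556 -0.3222; -0.1022 -0.0689]
AᵀP(A−BK) = [0.2856 0.0022; 0.0022 0.2189]
P' = Q + AᵀP(A−BK) = [13.2856 3.0022; 3.0022 2.4689]
tr(P') = 15.7544

15.7544


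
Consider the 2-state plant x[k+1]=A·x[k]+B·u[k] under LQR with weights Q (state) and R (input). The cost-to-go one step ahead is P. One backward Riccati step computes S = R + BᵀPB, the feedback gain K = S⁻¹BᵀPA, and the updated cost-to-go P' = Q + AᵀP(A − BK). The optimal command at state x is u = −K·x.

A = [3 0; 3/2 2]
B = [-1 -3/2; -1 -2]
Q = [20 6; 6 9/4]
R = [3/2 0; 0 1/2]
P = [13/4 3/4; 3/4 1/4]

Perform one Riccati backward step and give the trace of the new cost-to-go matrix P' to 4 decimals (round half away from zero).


BᵀP = [-4.0000 -1.0000; -6.3750 -1.6250]
S = R + BᵀPB = [3/2 0; 0 1/2] + [5.0000 8.0000; 8.0000 12.8125] = [6.5000 8.0000; 8.0000 13.3125]
BᵀPA = [-13.5000 -2.0000; -21.5625 -3.2500]
K = S⁻¹·BᵀPA = [-0.3204 -0.0277; -1.4272 -0.2275]
A−BK = [0.5388 -0.3689; -1.6748 1.5173]
AᵀP(A−BK) = [1.4636 -0.0291; -0.0291 0.2053]
P' = Q + AᵀP(A−BK) = [21.4636 5.9709; 5.9709 2.4553]
tr(P') = 23.9189

23.9189


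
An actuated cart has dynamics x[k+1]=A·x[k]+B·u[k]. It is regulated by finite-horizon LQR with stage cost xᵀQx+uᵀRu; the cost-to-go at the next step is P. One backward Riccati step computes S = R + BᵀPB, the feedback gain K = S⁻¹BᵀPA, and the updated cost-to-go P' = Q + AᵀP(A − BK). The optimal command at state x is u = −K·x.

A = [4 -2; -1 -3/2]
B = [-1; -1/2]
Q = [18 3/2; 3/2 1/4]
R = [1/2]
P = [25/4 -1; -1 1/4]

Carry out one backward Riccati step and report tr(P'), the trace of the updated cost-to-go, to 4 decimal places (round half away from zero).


BᵀP = [-5.7500 0.8750]
S = R + BᵀPB = [1/2] + [5.3125] = [5.8125]
BᵀPA = [-23.8750 10.1875]
K = S⁻¹·BᵀPA = [-4.1075 1.7527]
A−BK = [-0.1075 -0.2473; -3.0538 -0.6237]
AᵀP(A−BK) = [10.1828 -3.7796; -3.7796 1.7070]
P' = Q + AᵀP(A−BK) = [28.1828 -2.2796; -2.2796 1.9570]
tr(P') = 30.1398

30.1398


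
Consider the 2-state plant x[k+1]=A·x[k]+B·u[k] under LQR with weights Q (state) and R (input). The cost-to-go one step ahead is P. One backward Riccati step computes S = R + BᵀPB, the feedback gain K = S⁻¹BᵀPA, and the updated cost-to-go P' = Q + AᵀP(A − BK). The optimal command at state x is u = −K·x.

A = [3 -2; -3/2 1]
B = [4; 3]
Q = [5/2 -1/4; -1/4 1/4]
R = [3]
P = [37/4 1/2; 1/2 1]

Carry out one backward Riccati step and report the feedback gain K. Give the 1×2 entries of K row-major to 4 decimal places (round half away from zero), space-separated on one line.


0.6279 -0.4186

BᵀP = [38.5000 5.0000]
S = R + BᵀPB = [3] + [169.0000] = [172.0000]
BᵀPA = [108.0000 -72.0000]
K = S⁻¹·BᵀPA = [0.6279 -0.4186]
A−BK = [0.4884 -0.3256; -3.3837 2.2558]
AᵀP(A−BK) = [13.1860 -8.7907; -8.7907 5.8605]
P' = Q + AᵀP(A−BK) = [15.6860 -9.0407; -9.0407 6.1105]
tr(P') = 21.7965


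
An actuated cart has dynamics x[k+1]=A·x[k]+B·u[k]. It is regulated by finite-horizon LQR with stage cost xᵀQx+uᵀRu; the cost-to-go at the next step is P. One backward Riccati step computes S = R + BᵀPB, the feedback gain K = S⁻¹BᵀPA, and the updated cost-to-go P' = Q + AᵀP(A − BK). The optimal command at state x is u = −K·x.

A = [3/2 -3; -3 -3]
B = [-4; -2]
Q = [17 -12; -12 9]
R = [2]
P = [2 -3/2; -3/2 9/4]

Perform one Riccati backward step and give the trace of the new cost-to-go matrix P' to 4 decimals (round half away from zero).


62.1184

BᵀP = [-5.0000 1.5000]
S = R + BᵀPB = [2] + [17.0000] = [19.0000]
BᵀPA = [-12.0000 10.5000]
K = S⁻¹·BᵀPA = [-0.6316 0.5526]
A−BK = [-1.0263 -0.7895; -4.2632 -1.8947]
AᵀP(A−BK) = [30.6711 11.1316; 11.1316 5.4474]
P' = Q + AᵀP(A−BK) = [47.6711 -0.8684; -0.8684 14.4474]
tr(P') = 62.1184


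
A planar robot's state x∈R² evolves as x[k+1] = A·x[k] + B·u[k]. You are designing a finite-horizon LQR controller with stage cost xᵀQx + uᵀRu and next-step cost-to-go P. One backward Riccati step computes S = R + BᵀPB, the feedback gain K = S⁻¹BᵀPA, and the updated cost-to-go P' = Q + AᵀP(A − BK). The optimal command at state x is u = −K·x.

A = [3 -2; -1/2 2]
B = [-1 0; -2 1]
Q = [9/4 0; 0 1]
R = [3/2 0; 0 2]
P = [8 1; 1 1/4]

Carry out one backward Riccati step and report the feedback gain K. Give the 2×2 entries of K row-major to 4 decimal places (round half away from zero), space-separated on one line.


BᵀP = [-10.0000 -1.5000; 1.0000 0.2500]
S = R + BᵀPB = [3/2 0; 0 2] + [13.0000 -1.5000; -1.5000 0.2500] = [14.5000 -1.5000; -1.5000 2.2500]
BᵀPA = [-29.2500 17.0000; 2.8750 -1.5000]
K = S⁻¹·BᵀPA = [-2.0247 1.1852; -0.0720 0.1235]
A−BK = [0.9753 -0.8148; -4.4774 4.2469]
AᵀP(A−BK) = [10.0473 -6.9383; -6.9383 5.0370]
P' = Q + AᵀP(A−BK) = [12.2973 -6.9383; -6.9383 6.0370]
tr(P') = 18.3344

-2.0247 1.1852 -0.0720 0.1235


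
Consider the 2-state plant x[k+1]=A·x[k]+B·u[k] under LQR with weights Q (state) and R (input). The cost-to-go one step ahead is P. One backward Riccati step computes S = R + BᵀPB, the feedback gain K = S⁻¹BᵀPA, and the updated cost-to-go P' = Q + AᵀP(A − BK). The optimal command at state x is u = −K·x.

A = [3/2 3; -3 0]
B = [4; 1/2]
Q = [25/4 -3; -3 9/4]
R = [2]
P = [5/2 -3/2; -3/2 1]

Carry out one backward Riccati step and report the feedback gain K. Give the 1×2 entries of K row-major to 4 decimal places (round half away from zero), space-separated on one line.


0.8379 0.7655

BᵀP = [9.2500 -5.5000]
S = R + BᵀPB = [2] + [34.2500] = [36.2500]
BᵀPA = [30.3750 27.7500]
K = S⁻¹·BᵀPA = [0.8379 0.7655]
A−BK = [-1.8517 -0.0621; -3.4190 -0.3828]
AᵀP(A−BK) = [2.6728 1.4974; 1.4974 1.2569]
P' = Q + AᵀP(A−BK) = [8.9228 -1.5026; -1.5026 3.5069]
tr(P') = 12.4297


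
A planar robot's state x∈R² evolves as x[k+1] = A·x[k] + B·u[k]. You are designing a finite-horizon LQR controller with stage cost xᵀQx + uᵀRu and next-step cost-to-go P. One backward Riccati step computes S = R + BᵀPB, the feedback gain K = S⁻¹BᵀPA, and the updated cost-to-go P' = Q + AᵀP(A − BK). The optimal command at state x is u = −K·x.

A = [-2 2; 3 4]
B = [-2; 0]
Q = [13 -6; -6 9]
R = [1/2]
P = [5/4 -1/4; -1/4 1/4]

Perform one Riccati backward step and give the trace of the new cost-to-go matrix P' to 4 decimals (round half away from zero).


BᵀP = [-2.5000 0.5000]
S = R + BᵀPB = [1/2] + [5.0000] = [5.5000]
BᵀPA = [6.5000 -3.0000]
K = S⁻¹·BᵀPA = [1.1818 -0.5455]
A−BK = [0.3636 0.9091; 3.0000 4.0000]
AᵀP(A−BK) = [2.5682 2.0455; 2.0455 3.3636]
P' = Q + AᵀP(A−BK) = [15.5682 -3.9545; -3.9545 12.3636]
tr(P') = 27.9318

27.9318


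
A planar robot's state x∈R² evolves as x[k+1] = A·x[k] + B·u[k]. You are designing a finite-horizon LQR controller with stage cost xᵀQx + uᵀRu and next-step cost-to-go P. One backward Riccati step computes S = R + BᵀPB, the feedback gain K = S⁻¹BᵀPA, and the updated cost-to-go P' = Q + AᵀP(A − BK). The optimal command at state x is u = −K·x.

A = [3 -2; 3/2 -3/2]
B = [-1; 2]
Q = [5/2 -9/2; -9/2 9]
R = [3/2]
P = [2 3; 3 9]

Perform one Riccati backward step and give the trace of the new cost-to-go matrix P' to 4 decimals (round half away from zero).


BᵀP = [4.0000 15.0000]
S = R + BᵀPB = [3/2] + [26.0000] = [27.5000]
BᵀPA = [34.5000 -30.5000]
K = S⁻¹·BᵀPA = [1.2545 -1.1091]
A−BK = [4.2545 -3.1091; -1.0091 0.7182]
AᵀP(A−BK) = [21.9682 -16.4864; -16.4864 12.4227]
P' = Q + AᵀP(A−BK) = [24.4682 -20.9864; -20.9864 21.4227]
tr(P') = 45.8909

45.8909


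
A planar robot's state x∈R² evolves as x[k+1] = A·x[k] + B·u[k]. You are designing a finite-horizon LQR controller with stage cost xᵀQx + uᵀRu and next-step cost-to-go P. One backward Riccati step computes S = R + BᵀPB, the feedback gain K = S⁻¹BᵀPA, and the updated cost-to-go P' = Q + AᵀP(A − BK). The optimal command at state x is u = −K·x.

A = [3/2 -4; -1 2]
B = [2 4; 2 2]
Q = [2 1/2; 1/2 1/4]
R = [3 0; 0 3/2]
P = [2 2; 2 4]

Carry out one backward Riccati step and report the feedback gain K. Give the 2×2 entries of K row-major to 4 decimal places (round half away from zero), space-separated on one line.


-0.3039 0.6621 0.2334 -0.6513

BᵀP = [8.0000 12.0000; 12.0000 16.0000]
S = R + BᵀPB = [3 0; 0 3/2] + [40.0000 56.0000; 56.0000 80.0000] = [43.0000 56.0000; 56.0000 81.5000]
BᵀPA = [0.0000 -8.0000; 2.0000 -16.0000]
K = S⁻¹·BᵀPA = [-0.3039 0.6621; 0.2334 -0.6513]
A−BK = [1.1744 -2.7191; -0.8589 1.9783]
AᵀP(A−BK) = [2.0332 -4.6974; -4.6974 10.8765]
P' = Q + AᵀP(A−BK) = [4.0332 -4.1974; -4.1974 11.1265]
tr(P') = 15.1598


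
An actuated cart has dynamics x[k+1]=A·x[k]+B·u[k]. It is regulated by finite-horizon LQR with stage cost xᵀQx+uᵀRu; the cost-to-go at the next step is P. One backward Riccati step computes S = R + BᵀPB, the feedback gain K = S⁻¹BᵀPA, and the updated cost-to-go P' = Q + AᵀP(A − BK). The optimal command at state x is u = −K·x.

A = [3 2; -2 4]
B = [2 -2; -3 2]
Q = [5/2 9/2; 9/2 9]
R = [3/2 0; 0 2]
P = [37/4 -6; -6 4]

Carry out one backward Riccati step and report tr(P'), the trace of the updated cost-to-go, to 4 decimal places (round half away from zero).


14.1594

BᵀP = [36.5000 -24.0000; -30.5000 20.0000]
S = R + BᵀPB = [3/2 0; 0 2] + [145.0000 -121.0000; -121.0000 101.0000] = [146.5000 -121.0000; -121.0000 103.0000]
BᵀPA = [157.5000 -23.0000; -131.5000 19.0000]
K = S⁻¹·BᵀPA = [0.6934 -0.1561; -0.4621 0.0011]
A−BK = [0.6890 2.3144; 1.0045 3.5295]
AᵀP(A−BK) = [1.2703 0.2285; 0.2285 1.3891]
P' = Q + AᵀP(A−BK) = [3.7703 4.7285; 4.7285 10.3891]
tr(P') = 14.1594


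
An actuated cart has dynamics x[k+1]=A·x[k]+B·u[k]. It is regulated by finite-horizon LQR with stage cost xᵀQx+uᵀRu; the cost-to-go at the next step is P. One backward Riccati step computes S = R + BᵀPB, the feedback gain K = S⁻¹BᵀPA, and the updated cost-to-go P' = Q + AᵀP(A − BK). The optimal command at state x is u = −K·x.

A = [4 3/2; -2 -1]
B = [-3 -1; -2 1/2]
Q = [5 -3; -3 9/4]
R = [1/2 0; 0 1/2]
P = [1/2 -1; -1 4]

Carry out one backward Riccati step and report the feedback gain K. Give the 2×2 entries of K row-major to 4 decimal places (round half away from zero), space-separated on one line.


0.3333 0.2083 -3.0000 -1.2917

BᵀP = [0.5000 -5.0000; -1.0000 3.0000]
S = R + BᵀPB = [1/2 0; 0 1/2] + [8.5000 -3.0000; -3.0000 2.5000] = [9.0000 -3.0000; -3.0000 3.0000]
BᵀPA = [12.0000 5.7500; -10.0000 -4.5000]
K = S⁻¹·BᵀPA = [0.3333 0.2083; -3.0000 -1.2917]
A−BK = [2.0000 0.8333; 0.1667 0.0625]
AᵀP(A−BK) = [6.0000 2.5833; 2.5833 1.1146]
P' = Q + AᵀP(A−BK) = [11.0000 -0.4167; -0.4167 3.3646]
tr(P') = 14.3646


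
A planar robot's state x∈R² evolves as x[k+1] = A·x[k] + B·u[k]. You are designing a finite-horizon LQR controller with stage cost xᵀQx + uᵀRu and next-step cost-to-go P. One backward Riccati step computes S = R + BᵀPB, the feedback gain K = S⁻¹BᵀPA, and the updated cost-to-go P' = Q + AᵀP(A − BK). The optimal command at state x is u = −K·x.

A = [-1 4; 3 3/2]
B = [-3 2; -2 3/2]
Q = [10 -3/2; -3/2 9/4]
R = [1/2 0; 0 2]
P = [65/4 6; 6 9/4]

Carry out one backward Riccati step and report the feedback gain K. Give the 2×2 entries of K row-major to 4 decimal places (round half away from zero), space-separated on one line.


BᵀP = [-60.7500 -22.5000; 41.5000 15.3750]
S = R + BᵀPB = [1/2 0; 0 2] + [227.2500 -155.2500; -155.2500 106.0625] = [227.7500 -155.2500; -155.2500 108.0625]
BᵀPA = [-6.7500 -276.7500; 4.6250 189.0625]
K = S⁻¹·BᵀPA = [-0.0224 -1.0898; 0.0106 0.1839]
A−BK = [-1.0884 0.3628; 2.9393 -0.9554]
AᵀP(A−BK) = [0.2997 -0.0816; -0.0816 0.6947]
P' = Q + AᵀP(A−BK) = [10.2997 -1.5816; -1.5816 2.9447]
tr(P') = 13.2444

-0.0224 -1.0898 0.0106 0.1839


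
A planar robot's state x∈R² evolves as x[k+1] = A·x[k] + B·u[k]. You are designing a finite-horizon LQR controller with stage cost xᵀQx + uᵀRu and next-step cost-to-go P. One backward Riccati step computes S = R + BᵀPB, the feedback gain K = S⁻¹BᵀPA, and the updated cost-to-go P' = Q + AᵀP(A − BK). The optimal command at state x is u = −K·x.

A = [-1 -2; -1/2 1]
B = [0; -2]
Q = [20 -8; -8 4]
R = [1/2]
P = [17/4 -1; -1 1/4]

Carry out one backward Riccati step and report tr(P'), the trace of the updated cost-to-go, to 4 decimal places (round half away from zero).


BᵀP = [2.0000 -0.5000]
S = R + BᵀPB = [1/2] + [1.0000] = [1.5000]
BᵀPA = [-1.7500 -4.5000]
K = S⁻¹·BᵀPA = [-1.1667 -3.0000]
A−BK = [-1.0000 -2.0000; -2.8333 -5.0000]
AᵀP(A−BK) = [1.2708 3.1250; 3.1250 7.7500]
P' = Q + AᵀP(A−BK) = [21.2708 -4.8750; -4.8750 11.7500]
tr(P') = 33.0208

33.0208


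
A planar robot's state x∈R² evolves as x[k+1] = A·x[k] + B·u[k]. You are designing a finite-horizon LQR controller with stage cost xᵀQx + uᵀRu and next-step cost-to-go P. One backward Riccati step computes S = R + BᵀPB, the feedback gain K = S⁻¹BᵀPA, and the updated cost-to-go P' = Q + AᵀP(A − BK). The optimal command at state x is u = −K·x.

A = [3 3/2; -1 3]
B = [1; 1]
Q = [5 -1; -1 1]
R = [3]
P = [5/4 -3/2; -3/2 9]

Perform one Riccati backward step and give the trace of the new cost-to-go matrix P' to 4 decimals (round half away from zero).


BᵀP = [-0.2500 7.5000]
S = R + BᵀPB = [3] + [7.2500] = [10.2500]
BᵀPA = [-8.2500 22.1250]
K = S⁻¹·BᵀPA = [-0.8049 2.1585]
A−BK = [3.8049 -0.6585; -0.1951 0.8415]
AᵀP(A−BK) = [22.6098 -14.8171; -14.8171 22.5549]
P' = Q + AᵀP(A−BK) = [27.6098 -15.8171; -15.8171 23.5549]
tr(P') = 51.1646

51.1646


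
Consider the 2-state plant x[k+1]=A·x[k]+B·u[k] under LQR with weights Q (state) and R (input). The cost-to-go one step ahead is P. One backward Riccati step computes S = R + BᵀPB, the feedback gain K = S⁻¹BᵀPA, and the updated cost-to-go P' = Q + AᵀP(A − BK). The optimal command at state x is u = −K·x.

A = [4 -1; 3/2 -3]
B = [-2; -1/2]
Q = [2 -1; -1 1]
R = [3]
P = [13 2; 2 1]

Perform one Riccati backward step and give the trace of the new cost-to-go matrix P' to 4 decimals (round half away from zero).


21.3291

BᵀP = [-27.0000 -4.5000]
S = R + BᵀPB = [3] + [56.2500] = [59.2500]
BᵀPA = [-114.7500 40.5000]
K = S⁻¹·BᵀPA = [-1.9367 0.6835]
A−BK = [0.1266 0.3671; 0.5316 -2.6582]
AᵀP(A−BK) = [12.0127 -5.0633; -5.0633 6.3165]
P' = Q + AᵀP(A−BK) = [14.0127 -6.0633; -6.0633 7.3165]
tr(P') = 21.3291


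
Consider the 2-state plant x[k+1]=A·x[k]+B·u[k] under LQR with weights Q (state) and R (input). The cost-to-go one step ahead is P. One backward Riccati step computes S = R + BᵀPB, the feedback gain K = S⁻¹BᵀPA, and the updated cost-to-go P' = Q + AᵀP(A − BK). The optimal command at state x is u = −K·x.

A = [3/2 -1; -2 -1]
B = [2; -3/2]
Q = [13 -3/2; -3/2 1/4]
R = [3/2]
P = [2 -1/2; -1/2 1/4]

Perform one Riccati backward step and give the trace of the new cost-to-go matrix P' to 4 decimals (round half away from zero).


14.6627

BᵀP = [4.7500 -1.3750]
S = R + BᵀPB = [3/2] + [11.5625] = [13.0625]
BᵀPA = [9.8750 -3.3750]
K = S⁻¹·BᵀPA = [0.7560 -0.2584]
A−BK = [-0.0120 -0.4833; -0.8660 -1.3876]
AᵀP(A−BK) = [1.0347 -0.1986; -0.1986 0.3780]
P' = Q + AᵀP(A−BK) = [14.0347 -1.6986; -1.6986 0.6280]
tr(P') = 14.6627


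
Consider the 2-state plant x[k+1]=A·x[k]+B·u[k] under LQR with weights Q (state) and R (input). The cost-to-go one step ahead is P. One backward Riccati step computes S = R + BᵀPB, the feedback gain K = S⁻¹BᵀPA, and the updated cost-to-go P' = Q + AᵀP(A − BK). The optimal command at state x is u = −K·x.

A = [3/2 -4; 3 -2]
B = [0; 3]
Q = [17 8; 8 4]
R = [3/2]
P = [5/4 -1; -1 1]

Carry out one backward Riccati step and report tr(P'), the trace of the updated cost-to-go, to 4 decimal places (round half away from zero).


BᵀP = [-3.0000 3.0000]
S = R + BᵀPB = [3/2] + [9.0000] = [10.5000]
BᵀPA = [4.5000 6.0000]
K = S⁻¹·BᵀPA = [0.4286 0.5714]
A−BK = [1.5000 -4.0000; 1.7143 -3.7143]
AᵀP(A−BK) = [0.8839 -1.0714; -1.0714 4.5714]
P' = Q + AᵀP(A−BK) = [17.8839 6.9286; 6.9286 8.5714]
tr(P') = 26.4554

26.4554


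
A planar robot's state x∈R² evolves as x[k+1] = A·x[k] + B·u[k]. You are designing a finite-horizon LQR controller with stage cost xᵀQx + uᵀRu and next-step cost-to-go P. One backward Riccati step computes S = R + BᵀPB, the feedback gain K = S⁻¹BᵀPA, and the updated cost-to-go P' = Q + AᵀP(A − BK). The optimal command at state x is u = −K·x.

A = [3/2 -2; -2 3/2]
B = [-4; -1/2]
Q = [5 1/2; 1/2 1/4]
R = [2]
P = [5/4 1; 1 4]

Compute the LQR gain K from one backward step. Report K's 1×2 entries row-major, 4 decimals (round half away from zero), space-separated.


0.1389 0.0741

BᵀP = [-5.5000 -6.0000]
S = R + BᵀPB = [2] + [25.0000] = [27.0000]
BᵀPA = [3.7500 2.0000]
K = S⁻¹·BᵀPA = [0.1389 0.0741]
A−BK = [2.0556 -1.7037; -1.9306 1.5370]
AᵀP(A−BK) = [12.2917 -9.7778; -9.7778 7.8519]
P' = Q + AᵀP(A−BK) = [17.2917 -9.2778; -9.2778 8.1019]
tr(P') = 25.3935


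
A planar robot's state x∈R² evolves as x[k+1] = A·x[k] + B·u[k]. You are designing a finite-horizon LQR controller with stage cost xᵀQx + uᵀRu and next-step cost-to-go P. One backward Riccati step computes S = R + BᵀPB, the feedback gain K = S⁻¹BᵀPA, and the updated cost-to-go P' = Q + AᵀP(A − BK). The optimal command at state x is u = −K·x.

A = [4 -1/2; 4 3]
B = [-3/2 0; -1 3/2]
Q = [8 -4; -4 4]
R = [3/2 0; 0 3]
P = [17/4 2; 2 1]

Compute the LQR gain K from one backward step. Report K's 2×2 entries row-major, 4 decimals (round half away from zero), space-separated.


BᵀP = [-8.3750 -4.0000; 3.0000 1.5000]
S = R + BᵀPB = [3/2 0; 0 3] + [16.5625 -6.0000; -6.0000 2.2500] = [18.0625 -6.0000; -6.0000 5.2500]
BᵀPA = [-49.5000 -7.8125; 18.0000 3.0000]
K = S⁻¹·BᵀPA = [-2.5817 -0.3912; 0.4781 0.1243]
A−BK = [0.1275 -1.0869; 0.7012 2.4223]
AᵀP(A−BK) = [11.6016 1.8964; 1.8964 0.6331]
P' = Q + AᵀP(A−BK) = [19.6016 -2.1036; -2.1036 4.6331]
tr(P') = 24.2347

-2.5817 -0.3912 0.4781 0.1243


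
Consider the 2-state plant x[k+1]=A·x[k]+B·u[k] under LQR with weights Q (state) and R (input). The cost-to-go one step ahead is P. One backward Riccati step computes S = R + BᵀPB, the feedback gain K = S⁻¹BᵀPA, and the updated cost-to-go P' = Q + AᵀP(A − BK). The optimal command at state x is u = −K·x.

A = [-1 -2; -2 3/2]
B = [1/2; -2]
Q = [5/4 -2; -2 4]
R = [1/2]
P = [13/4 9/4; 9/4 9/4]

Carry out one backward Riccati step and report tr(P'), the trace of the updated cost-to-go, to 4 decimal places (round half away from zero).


BᵀP = [-2.8750 -3.3750]
S = R + BᵀPB = [1/2] + [5.3125] = [5.8125]
BᵀPA = [9.6250 0.6875]
K = S⁻¹·BᵀPA = [1.6559 0.1183]
A−BK = [-1.8280 -2.0591; 1.3118 1.7366]
AᵀP(A−BK) = [5.3118 4.2366; 4.2366 4.4812]
P' = Q + AᵀP(A−BK) = [6.5618 2.2366; 2.2366 8.4812]
tr(P') = 15.0430

15.0430


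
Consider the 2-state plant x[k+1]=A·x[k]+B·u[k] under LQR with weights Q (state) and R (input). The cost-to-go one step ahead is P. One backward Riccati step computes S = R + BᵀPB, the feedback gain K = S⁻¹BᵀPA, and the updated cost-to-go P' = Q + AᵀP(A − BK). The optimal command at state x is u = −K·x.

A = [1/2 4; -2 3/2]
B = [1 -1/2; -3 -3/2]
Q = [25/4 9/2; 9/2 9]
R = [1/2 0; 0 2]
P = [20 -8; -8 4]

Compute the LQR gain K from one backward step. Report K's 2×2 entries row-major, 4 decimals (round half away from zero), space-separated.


0.5876 1.5367 0.0749 -1.8234

BᵀP = [44.0000 -20.0000; 2.0000 -2.0000]
S = R + BᵀPB = [1/2 0; 0 2] + [104.0000 8.0000; 8.0000 2.0000] = [104.5000 8.0000; 8.0000 4.0000]
BᵀPA = [62.0000 146.0000; 5.0000 5.0000]
K = S⁻¹·BᵀPA = [0.5876 1.5367; 0.0749 -1.8234]
A−BK = [-0.0501 1.5516; -0.1250 3.3750]
AᵀP(A−BK) = [0.1963 -0.1596; -0.1596 17.7556]
P' = Q + AᵀP(A−BK) = [6.4463 4.3404; 4.3404 26.7556]
tr(P') = 33.2020


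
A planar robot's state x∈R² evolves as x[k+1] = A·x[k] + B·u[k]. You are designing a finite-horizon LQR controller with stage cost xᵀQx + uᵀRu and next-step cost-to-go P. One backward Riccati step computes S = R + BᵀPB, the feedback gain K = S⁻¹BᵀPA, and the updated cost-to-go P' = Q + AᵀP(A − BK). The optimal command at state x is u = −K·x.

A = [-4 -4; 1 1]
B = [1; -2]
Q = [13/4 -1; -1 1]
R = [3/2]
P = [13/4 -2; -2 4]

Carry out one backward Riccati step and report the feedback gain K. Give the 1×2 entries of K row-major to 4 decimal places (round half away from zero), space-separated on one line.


-1.3565 -1.3565

BᵀP = [7.2500 -10.0000]
S = R + BᵀPB = [3/2] + [27.2500] = [28.7500]
BᵀPA = [-39.0000 -39.0000]
K = S⁻¹·BᵀPA = [-1.3565 -1.3565]
A−BK = [-2.6435 -2.6435; -1.7130 -1.7130]
AᵀP(A−BK) = [19.0957 19.0957; 19.0957 19.0957]
P' = Q + AᵀP(A−BK) = [22.3457 18.0957; 18.0957 20.0957]
tr(P') = 42.4413


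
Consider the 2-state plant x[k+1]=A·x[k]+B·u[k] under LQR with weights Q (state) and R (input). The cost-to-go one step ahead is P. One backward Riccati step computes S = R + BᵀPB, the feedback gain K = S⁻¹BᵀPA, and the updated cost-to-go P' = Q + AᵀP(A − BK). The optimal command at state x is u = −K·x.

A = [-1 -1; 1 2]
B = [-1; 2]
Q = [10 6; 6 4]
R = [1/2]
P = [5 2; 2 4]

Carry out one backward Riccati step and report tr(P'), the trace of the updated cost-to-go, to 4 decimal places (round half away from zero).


BᵀP = [-1.0000 6.0000]
S = R + BᵀPB = [1/2] + [13.0000] = [13.5000]
BᵀPA = [7.0000 13.0000]
K = S⁻¹·BᵀPA = [0.5185 0.9630]
A−BK = [-0.4815 -0.0370; -0.0370 0.0741]
AᵀP(A−BK) = [1.3704 0.2593; 0.2593 0.4815]
P' = Q + AᵀP(A−BK) = [11.3704 6.2593; 6.2593 4.4815]
tr(P') = 15.8519

15.8519


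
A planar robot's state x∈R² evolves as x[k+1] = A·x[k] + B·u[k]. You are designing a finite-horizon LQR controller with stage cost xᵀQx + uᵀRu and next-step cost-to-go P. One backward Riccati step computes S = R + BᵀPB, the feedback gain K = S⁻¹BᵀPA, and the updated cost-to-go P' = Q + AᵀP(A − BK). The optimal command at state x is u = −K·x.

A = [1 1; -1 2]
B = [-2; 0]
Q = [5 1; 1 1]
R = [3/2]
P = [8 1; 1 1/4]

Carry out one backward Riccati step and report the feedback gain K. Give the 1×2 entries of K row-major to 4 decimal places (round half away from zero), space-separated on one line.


BᵀP = [-16.0000 -2.0000]
S = R + BᵀPB = [3/2] + [32.0000] = [33.5000]
BᵀPA = [-14.0000 -20.0000]
K = S⁻¹·BᵀPA = [-0.4179 -0.5970]
A−BK = [0.1642 -0.1940; -1.0000 2.0000]
AᵀP(A−BK) = [0.3993 0.1418; 0.1418 1.0597]
P' = Q + AᵀP(A−BK) = [5.3993 1.1418; 1.1418 2.0597]
tr(P') = 7.4590

-0.4179 -0.5970


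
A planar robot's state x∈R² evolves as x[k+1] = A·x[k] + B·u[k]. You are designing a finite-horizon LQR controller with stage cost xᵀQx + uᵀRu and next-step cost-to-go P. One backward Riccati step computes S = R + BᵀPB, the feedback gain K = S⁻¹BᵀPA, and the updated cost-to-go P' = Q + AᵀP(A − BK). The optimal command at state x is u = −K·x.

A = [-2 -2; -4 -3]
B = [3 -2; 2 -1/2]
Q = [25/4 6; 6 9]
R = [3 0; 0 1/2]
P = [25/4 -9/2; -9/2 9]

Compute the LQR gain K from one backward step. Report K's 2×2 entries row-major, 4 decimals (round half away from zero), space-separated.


-2.1598 -1.5531 -2.3720 -1.4282

BᵀP = [9.7500 4.5000; -10.2500 4.5000]
S = R + BᵀPB = [3 0; 0 1/2] + [38.2500 -21.7500; -21.7500 18.2500] = [41.2500 -21.7500; -21.7500 18.7500]
BᵀPA = [-37.5000 -33.0000; 2.5000 7.0000]
K = S⁻¹·BᵀPA = [-2.1598 -1.5531; -2.3720 -1.4282]
A−BK = [-0.2647 -0.1973; -0.8664 -0.6080]
AᵀP(A−BK) = [21.9376 15.3308; 15.3308 10.7466]
P' = Q + AᵀP(A−BK) = [28.1876 21.3308; 21.3308 19.7466]
tr(P') = 47.9341


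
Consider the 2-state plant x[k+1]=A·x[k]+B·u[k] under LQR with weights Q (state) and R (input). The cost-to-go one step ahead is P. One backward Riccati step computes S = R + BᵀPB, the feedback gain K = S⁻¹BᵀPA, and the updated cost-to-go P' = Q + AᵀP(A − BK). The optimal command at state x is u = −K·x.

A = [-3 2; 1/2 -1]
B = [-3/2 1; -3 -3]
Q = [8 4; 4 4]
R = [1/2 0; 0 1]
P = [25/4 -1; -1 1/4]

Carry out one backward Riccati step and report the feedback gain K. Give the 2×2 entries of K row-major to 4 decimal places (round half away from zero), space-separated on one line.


BᵀP = [-6.3750 0.7500; 9.2500 -1.7500]
S = R + BᵀPB = [1/2 0; 0 1] + [7.3125 -8.6250; -8.6250 14.5000] = [7.8125 -8.6250; -8.6250 15.5000]
BᵀPA = [19.5000 -13.5000; -28.6250 20.2500]
K = S⁻¹·BᵀPA = [1.1853 -0.7407; -1.1872 0.8943]
A−BK = [-0.0348 -0.0054; 0.4945 -0.5393]
AᵀP(A−BK) = [2.2150 -1.5823; -1.5823 1.1412]
P' = Q + AᵀP(A−BK) = [10.2150 2.4177; 2.4177 5.1412]
tr(P') = 15.3562

1.1853 -0.7407 -1.1872 0.8943


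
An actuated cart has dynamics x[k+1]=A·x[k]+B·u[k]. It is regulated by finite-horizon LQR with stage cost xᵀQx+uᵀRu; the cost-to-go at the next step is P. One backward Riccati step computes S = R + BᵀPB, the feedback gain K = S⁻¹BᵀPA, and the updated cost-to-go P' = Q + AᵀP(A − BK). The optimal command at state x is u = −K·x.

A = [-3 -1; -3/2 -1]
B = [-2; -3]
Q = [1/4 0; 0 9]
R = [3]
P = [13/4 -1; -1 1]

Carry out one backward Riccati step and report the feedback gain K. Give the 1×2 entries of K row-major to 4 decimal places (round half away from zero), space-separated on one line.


BᵀP = [-3.5000 -1.0000]
S = R + BᵀPB = [3] + [10.0000] = [13.0000]
BᵀPA = [12.0000 4.5000]
K = S⁻¹·BᵀPA = [0.9231 0.3462]
A−BK = [-1.1538 -0.3077; 1.2692 0.0385]
AᵀP(A−BK) = [11.4231 2.5962; 2.5962 0.6923]
P' = Q + AᵀP(A−BK) = [11.6731 2.5962; 2.5962 9.6923]
tr(P') = 21.3654

0.9231 0.3462


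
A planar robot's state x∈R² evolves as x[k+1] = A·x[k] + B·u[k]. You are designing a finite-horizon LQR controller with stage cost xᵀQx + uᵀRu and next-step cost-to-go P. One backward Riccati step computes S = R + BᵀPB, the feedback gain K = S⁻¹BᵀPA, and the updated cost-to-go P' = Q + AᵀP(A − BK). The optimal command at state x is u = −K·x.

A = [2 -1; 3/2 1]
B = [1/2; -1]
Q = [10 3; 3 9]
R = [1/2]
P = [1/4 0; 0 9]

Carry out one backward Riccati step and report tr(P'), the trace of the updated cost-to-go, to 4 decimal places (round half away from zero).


22.4330

BᵀP = [0.1250 -9.0000]
S = R + BᵀPB = [1/2] + [9.0625] = [9.5625]
BᵀPA = [-13.2500 -9.1250]
K = S⁻¹·BᵀPA = [-1.3856 -0.9542]
A−BK = [2.6928 -0.5229; 0.1144 0.0458]
AᵀP(A−BK) = [2.8905 0.3562; 0.3562 0.5425]
P' = Q + AᵀP(A−BK) = [12.8905 3.3562; 3.3562 9.5425]
tr(P') = 22.4330


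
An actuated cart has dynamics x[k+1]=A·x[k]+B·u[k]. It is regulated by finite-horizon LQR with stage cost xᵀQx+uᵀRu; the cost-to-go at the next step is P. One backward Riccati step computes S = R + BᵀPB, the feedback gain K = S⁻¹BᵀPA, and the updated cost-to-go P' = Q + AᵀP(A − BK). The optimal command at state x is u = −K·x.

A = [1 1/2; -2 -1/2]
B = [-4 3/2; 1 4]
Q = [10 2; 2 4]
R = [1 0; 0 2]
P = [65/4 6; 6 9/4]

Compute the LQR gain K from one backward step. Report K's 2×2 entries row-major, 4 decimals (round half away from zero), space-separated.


BᵀP = [-59.0000 -21.7500; 48.3750 18.0000]
S = R + BᵀPB = [1 0; 0 2] + [214.2500 -175.5000; -175.5000 144.5625] = [215.2500 -175.5000; -175.5000 146.5625]
BᵀPA = [-15.5000 -18.6250; 12.3750 15.1875]
K = S⁻¹·BᵀPA = [-0.1337 -0.0861; -0.0756 0.0006]
A−BK = [0.5787 0.1549; -1.5637 -0.4162]
AᵀP(A−BK) = [0.1140 0.0340; 0.0340 0.0134]
P' = Q + AᵀP(A−BK) = [10.1140 2.0340; 2.0340 4.0134]
tr(P') = 14.1274

-0.1337 -0.0861 -0.0756 0.0006


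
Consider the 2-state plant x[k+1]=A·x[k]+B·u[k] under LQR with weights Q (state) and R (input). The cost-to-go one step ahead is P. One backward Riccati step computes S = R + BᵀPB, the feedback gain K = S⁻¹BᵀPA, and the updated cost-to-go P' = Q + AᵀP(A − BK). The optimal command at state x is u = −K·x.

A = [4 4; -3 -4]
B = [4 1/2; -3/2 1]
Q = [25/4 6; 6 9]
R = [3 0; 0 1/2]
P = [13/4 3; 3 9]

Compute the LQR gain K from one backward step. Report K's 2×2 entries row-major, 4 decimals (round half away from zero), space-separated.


1.0647 1.1596 -1.1965 -2.0048

BᵀP = [8.5000 -1.5000; 4.6250 10.5000]
S = R + BᵀPB = [3 0; 0 1/2] + [36.2500 2.7500; 2.7500 12.8125] = [39.2500 2.7500; 2.7500 13.3125]
BᵀPA = [38.5000 40.0000; -13.0000 -23.5000]
K = S⁻¹·BᵀPA = [1.0647 1.1596; -1.1965 -2.0048]
A−BK = [0.3394 0.3641; -0.2065 -0.2558]
AᵀP(A−BK) = [4.4542 5.2942; 5.2942 6.5045]
P' = Q + AᵀP(A−BK) = [10.7042 11.2942; 11.2942 15.5045]
tr(P') = 26.2086


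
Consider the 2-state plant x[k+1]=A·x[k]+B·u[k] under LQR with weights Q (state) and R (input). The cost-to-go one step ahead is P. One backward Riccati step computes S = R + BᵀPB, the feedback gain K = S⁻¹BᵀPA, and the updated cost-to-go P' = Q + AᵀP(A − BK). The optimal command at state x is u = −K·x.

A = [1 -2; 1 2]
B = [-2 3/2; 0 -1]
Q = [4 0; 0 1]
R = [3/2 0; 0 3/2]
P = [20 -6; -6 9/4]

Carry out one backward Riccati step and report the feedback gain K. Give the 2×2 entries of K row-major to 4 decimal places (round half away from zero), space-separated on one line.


-0.3397 0.5388 0.0044 -0.8346

BᵀP = [-40.0000 12.0000; 36.0000 -11.2500]
S = R + BᵀPB = [3/2 0; 0 3/2] + [80.0000 -72.0000; -72.0000 65.2500] = [81.5000 -72.0000; -72.0000 66.7500]
BᵀPA = [-28.0000 104.0000; 24.7500 -94.5000]
K = S⁻¹·BᵀPA = [-0.3397 0.5388; 0.0044 -0.8346]
A−BK = [0.3141 0.3294; 1.0044 1.1654]
AᵀP(A−BK) = [0.6303 0.2416; 0.2416 2.0996]
P' = Q + AᵀP(A−BK) = [4.6303 0.2416; 0.2416 3.0996]
tr(P') = 7.7299


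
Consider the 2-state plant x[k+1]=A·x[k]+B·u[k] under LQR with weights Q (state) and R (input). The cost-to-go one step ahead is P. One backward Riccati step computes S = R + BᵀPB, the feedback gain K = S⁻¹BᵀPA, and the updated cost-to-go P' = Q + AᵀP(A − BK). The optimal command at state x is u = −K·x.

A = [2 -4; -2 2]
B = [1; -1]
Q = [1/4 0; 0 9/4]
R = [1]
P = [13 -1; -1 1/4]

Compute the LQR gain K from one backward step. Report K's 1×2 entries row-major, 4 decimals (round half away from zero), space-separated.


BᵀP = [14.0000 -1.2500]
S = R + BᵀPB = [1] + [15.2500] = [16.2500]
BᵀPA = [30.5000 -58.5000]
K = S⁻¹·BᵀPA = [1.8769 -3.6000]
A−BK = [0.1231 -0.4000; -0.1231 -1.6000]
AᵀP(A−BK) = [3.7538 -7.2000; -7.2000 14.4000]
P' = Q + AᵀP(A−BK) = [4.0038 -7.2000; -7.2000 16.6500]
tr(P') = 20.6538

1.8769 -3.6000


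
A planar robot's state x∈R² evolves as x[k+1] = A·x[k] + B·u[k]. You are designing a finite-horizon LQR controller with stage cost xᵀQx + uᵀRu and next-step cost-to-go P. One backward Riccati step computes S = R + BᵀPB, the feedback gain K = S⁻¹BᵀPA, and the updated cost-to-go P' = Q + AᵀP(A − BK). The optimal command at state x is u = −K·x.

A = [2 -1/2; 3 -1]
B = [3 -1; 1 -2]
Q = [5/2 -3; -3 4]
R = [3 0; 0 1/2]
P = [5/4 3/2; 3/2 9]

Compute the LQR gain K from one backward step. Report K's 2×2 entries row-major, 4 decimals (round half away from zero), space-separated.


0.1901 -0.0217 -1.3913 0.4783

BᵀP = [5.2500 13.5000; -4.2500 -19.5000]
S = R + BᵀPB = [3 0; 0 1/2] + [29.2500 -32.2500; -32.2500 43.2500] = [32.2500 -32.2500; -32.2500 43.7500]
BᵀPA = [51.0000 -16.1250; -67.0000 21.6250]
K = S⁻¹·BᵀPA = [0.1901 -0.0217; -1.3913 0.4783]
A−BK = [0.0384 0.0435; 0.0273 -0.0217]
AᵀP(A−BK) = [1.0880 -0.3478; -0.3478 0.1196]
P' = Q + AᵀP(A−BK) = [3.5880 -3.3478; -3.3478 4.1196]
tr(P') = 7.7075


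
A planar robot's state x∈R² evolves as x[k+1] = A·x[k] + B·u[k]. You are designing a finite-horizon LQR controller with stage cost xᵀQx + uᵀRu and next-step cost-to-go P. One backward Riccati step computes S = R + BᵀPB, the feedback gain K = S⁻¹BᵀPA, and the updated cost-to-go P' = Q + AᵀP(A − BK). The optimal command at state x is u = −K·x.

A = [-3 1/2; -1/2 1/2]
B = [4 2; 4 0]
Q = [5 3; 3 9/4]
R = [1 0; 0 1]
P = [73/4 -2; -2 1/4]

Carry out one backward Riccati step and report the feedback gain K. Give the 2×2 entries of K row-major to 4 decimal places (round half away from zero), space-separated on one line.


-0.5731 0.0980 -0.4459 0.0475

BᵀP = [65.0000 -7.0000; 36.5000 -4.0000]
S = R + BᵀPB = [1 0; 0 1] + [232.0000 130.0000; 130.0000 73.0000] = [233.0000 130.0000; 130.0000 74.0000]
BᵀPA = [-191.5000 29.0000; -107.5000 16.2500]
K = S⁻¹·BᵀPA = [-0.5731 0.0980; -0.4459 0.0475]
A−BK = [0.1842 0.0132; 1.7924 0.1082]
AᵀP(A−BK) = [0.6290 -0.0716; -0.0716 0.0122]
P' = Q + AᵀP(A−BK) = [5.6290 2.9284; 2.9284 2.2622]
tr(P') = 7.8913


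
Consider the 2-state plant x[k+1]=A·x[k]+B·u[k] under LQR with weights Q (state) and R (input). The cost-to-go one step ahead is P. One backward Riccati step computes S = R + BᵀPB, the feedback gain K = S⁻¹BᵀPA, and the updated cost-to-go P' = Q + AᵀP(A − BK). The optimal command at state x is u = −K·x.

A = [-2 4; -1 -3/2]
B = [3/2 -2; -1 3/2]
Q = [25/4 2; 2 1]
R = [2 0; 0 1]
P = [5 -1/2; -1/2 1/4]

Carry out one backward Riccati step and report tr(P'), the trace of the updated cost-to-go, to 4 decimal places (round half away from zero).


BᵀP = [8.0000 -1.0000; -10.7500 1.3750]
S = R + BᵀPB = [2 0; 0 1] + [13.0000 -17.5000; -17.5000 23.5625] = [15.0000 -17.5000; -17.5000 24.5625]
BᵀPA = [-15.0000 33.5000; 20.1250 -45.0625]
K = S⁻¹·BᵀPA = [-0.2613 0.5508; 0.6332 -1.4422]
A−BK = [-0.3417 0.2894; -2.2111 1.2141]
AᵀP(A−BK) = [1.5879 -1.8392; -1.8392 3.1226]
P' = Q + AᵀP(A−BK) = [7.8379 0.1608; 0.1608 4.1226]
tr(P') = 11.9606

11.9606
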